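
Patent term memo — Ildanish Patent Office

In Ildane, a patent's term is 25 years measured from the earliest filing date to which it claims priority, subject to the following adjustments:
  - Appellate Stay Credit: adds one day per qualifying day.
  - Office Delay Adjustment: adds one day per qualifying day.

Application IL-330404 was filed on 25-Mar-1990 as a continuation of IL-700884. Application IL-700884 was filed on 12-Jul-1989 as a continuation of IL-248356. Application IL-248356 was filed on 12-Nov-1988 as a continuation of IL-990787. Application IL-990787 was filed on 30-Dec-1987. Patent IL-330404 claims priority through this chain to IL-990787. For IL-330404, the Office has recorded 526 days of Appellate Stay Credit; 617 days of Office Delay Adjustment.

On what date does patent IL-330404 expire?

Earliest priority filing: 30 December 1987.
Base term: 30 December 1987 + 25 years → 30 December 2012.
Appellate Stay Credit: +526 days → 9 June 2014.
Office Delay Adjustment: +617 days → 16 February 2016.

2016-02-16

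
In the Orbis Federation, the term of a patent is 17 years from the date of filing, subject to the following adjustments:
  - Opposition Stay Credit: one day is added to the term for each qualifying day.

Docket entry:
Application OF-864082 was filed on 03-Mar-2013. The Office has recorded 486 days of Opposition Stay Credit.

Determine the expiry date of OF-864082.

July 2, 2031

Base term: filing date + 17 years → 3 March 2030.
Opposition Stay Credit: +486 days → 2 July 2031.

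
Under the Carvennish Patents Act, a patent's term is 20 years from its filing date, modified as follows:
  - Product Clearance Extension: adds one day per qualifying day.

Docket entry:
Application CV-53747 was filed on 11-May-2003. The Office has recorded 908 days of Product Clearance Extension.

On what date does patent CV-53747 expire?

Base term: filing date + 20 years → 11 May 2023.
Product Clearance Extension: +908 days → 4 November 2025.

November 4, 2025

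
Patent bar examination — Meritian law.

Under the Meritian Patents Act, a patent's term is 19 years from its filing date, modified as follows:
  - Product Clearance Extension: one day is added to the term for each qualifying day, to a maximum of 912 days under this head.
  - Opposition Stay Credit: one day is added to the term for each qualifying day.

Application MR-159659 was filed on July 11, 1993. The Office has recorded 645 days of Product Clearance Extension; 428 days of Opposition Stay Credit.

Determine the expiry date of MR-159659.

June 19, 2015

Base term: filing date + 19 years → 11 July 2012.
Product Clearance Extension: 645 days (within the 912-day cap) → +645 days → 17 April 2014.
Opposition Stay Credit: +428 days → 19 June 2015.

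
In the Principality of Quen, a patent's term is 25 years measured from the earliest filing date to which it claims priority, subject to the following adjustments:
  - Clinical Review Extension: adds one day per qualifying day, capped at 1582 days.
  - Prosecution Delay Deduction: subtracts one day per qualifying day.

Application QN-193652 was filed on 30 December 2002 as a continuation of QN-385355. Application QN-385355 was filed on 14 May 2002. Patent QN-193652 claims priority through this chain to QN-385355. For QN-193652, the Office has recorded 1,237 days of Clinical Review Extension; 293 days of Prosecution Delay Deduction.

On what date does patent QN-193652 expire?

2029-12-13

Earliest priority filing: 14 May 2002.
Base term: 14 May 2002 + 25 years → 14 May 2027.
Clinical Review Extension: 1237 days (within the 1582-day cap) → +1237 days → 2 October 2030.
Prosecution Delay Deduction: −293 days → 13 December 2029.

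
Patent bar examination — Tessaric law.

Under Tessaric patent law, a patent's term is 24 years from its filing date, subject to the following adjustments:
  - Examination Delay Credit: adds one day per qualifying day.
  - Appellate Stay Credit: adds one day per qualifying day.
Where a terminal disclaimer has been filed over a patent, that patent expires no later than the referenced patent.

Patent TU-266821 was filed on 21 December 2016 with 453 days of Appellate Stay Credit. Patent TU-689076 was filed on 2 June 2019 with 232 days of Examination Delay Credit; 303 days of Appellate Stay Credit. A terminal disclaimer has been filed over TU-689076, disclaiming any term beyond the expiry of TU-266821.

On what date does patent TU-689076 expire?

2042-03-19

Natural term of TU-689076:
  Base: filing + 24 years → 2 June 2043.
  Examination Delay Credit: +232 days → 20 January 2044.
  Appellate Stay Credit: +303 days → 18 November 2044.
Expiry of referenced patent TU-266821:
  Base: filing + 24 years → 21 December 2040.
  Appellate Stay Credit: +453 days → 19 March 2042.
Terminal disclaimer: TU-689076 expires on the earlier of 18 November 2044 and 19 March 2042.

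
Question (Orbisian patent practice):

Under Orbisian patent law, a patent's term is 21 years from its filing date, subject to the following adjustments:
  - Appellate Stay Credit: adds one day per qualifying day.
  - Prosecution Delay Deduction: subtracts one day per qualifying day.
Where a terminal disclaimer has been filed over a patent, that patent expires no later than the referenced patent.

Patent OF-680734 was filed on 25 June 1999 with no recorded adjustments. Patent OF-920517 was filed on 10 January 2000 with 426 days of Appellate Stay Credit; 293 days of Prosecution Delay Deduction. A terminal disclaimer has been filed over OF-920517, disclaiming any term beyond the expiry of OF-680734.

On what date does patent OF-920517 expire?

Natural term of OF-920517:
  Base: filing + 21 years → 10 January 2021.
  Appellate Stay Credit: +426 days → 12 March 2022.
  Prosecution Delay Deduction: −293 days → 23 May 2021.
Expiry of referenced patent OF-680734:
  Base: filing + 21 years → 25 June 2020.
Terminal disclaimer: OF-920517 expires on the earlier of 23 May 2021 and 25 June 2020.

June 25, 2020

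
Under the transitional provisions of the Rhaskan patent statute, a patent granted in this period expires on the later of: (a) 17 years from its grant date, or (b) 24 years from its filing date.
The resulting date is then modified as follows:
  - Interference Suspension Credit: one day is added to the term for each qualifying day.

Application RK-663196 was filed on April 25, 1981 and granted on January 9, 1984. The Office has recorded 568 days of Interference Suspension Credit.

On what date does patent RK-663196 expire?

2006-11-14

(a) grant + 17 years → 9 January 2001.
(b) filing + 24 years → 25 April 2005.
Later of the two: 25 April 2005.
Interference Suspension Credit: +568 days → 14 November 2006.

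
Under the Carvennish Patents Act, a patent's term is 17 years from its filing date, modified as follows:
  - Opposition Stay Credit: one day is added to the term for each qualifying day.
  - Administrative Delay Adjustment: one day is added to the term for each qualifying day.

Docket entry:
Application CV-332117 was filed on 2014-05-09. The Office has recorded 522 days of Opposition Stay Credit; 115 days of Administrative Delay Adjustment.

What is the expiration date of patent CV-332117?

Base term: filing date + 17 years → 9 May 2031.
Opposition Stay Credit: +522 days → 12 October 2032.
Administrative Delay Adjustment: +115 days → 4 February 2033.

February 4, 2033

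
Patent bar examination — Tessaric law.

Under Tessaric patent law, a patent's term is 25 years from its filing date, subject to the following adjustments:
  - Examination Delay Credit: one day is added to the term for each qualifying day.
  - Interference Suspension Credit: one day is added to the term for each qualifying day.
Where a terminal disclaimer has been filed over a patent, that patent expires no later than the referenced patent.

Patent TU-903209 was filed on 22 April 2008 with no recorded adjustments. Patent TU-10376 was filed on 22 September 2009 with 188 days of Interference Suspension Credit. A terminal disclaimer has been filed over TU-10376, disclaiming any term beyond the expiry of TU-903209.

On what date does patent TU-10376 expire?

2033-04-22

Natural term of TU-10376:
  Base: filing + 25 years → 22 September 2034.
  Interference Suspension Credit: +188 days → 29 March 2035.
Expiry of referenced patent TU-903209:
  Base: filing + 25 years → 22 April 2033.
Terminal disclaimer: TU-10376 expires on the earlier of 29 March 2035 and 22 April 2033.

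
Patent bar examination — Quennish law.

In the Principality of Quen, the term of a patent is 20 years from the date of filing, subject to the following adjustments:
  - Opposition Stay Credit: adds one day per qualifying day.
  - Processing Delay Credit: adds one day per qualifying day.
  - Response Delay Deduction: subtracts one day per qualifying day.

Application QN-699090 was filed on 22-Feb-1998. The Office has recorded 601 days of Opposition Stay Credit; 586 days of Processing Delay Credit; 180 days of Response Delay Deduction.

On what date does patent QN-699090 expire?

2020-11-25

Base term: filing date + 20 years → 22 February 2018.
Opposition Stay Credit: +601 days → 16 October 2019.
Processing Delay Credit: +586 days → 24 May 2021.
Response Delay Deduction: −180 days → 25 November 2020.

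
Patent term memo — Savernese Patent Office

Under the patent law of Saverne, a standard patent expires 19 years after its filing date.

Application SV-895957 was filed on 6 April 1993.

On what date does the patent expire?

Filing date + 19 years → 6 April 2012.

April 6, 2012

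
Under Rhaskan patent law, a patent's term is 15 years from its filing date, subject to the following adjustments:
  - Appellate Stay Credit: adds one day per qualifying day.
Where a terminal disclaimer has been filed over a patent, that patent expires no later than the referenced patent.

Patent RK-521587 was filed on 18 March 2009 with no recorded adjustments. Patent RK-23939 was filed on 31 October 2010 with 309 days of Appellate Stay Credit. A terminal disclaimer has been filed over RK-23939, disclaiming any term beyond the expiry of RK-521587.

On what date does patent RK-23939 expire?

2024-03-18

Natural term of RK-23939:
  Base: filing + 15 years → 31 October 2025.
  Appellate Stay Credit: +309 days → 5 September 2026.
Expiry of referenced patent RK-521587:
  Base: filing + 15 years → 18 March 2024.
Terminal disclaimer: RK-23939 expires on the earlier of 5 September 2026 and 18 March 2024.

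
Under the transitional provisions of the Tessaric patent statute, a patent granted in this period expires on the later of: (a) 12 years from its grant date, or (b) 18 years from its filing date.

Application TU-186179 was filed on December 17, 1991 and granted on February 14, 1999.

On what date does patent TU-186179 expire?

(a) grant + 12 years → 14 February 2011.
(b) filing + 18 years → 17 December 2009.
Later of the two: 14 February 2011.

2011-02-14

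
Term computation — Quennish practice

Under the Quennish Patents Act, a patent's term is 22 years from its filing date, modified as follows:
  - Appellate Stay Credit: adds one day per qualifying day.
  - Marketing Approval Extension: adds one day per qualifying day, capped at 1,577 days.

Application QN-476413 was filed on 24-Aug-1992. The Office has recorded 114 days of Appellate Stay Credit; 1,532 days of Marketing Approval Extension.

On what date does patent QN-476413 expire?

2019-02-25

Base term: filing date + 22 years → 24 August 2014.
Appellate Stay Credit: +114 days → 16 December 2014.
Marketing Approval Extension: 1532 days (within the 1577-day cap) → +1532 days → 25 February 2019.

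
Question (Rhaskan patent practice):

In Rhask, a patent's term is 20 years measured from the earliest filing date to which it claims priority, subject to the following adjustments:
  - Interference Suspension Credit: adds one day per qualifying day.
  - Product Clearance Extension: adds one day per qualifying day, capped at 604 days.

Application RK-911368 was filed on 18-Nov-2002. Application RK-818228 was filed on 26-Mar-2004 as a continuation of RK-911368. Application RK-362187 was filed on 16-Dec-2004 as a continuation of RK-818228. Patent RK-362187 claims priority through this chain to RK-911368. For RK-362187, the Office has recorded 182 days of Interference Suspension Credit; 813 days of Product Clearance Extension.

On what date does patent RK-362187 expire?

January 12, 2025

Earliest priority filing: 18 November 2002.
Base term: 18 November 2002 + 20 years → 18 November 2022.
Interference Suspension Credit: +182 days → 19 May 2023.
Product Clearance Extension: 813 days claimed exceeds the 604-day cap, so +604 days → 12 January 2025.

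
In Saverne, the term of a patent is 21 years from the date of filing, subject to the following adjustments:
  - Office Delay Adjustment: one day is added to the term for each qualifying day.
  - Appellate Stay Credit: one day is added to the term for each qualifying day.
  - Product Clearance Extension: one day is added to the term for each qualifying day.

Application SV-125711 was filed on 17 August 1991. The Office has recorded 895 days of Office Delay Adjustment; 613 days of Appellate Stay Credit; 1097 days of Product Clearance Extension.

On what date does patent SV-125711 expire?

2019-10-05

Base term: filing date + 21 years → 17 August 2012.
Office Delay Adjustment: +895 days → 29 January 2015.
Appellate Stay Credit: +613 days → 3 October 2016.
Product Clearance Extension: +1097 days → 5 October 2019.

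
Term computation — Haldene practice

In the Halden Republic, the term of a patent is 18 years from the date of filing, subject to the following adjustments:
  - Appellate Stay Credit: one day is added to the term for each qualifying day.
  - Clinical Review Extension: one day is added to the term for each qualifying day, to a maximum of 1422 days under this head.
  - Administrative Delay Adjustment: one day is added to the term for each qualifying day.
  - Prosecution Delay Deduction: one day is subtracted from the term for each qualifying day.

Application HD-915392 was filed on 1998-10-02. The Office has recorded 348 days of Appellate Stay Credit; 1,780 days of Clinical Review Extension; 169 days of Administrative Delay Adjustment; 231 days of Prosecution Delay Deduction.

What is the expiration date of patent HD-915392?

Base term: filing date + 18 years → 2 October 2016.
Appellate Stay Credit: +348 days → 15 September 2017.
Clinical Review Extension: 1780 days claimed exceeds the 1422-day cap, so +1422 days → 7 August 2021.
Administrative Delay Adjustment: +169 days → 23 January 2022.
Prosecution Delay Deduction: −231 days → 6 June 2021.

2021-06-06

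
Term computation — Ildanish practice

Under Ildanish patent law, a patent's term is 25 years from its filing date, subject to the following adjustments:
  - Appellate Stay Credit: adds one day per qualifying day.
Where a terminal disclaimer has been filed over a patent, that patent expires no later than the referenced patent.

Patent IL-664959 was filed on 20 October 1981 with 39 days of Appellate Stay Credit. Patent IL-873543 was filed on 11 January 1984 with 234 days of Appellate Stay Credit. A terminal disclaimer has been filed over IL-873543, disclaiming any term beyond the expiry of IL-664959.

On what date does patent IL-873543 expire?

November 28, 2006

Natural term of IL-873543:
  Base: filing + 25 years → 11 January 2009.
  Appellate Stay Credit: +234 days → 2 September 2009.
Expiry of referenced patent IL-664959:
  Base: filing + 25 years → 20 October 2006.
  Appellate Stay Credit: +39 days → 28 November 2006.
Terminal disclaimer: IL-873543 expires on the earlier of 2 September 2009 and 28 November 2006.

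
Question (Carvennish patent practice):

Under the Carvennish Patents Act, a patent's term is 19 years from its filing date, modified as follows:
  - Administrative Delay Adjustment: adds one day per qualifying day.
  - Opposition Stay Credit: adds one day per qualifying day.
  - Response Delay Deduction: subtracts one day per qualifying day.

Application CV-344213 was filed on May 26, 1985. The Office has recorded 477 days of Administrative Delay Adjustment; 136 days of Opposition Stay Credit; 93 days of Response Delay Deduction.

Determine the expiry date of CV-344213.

Base term: filing date + 19 years → 26 May 2004.
Administrative Delay Adjustment: +477 days → 15 September 2005.
Opposition Stay Credit: +136 days → 29 January 2006.
Response Delay Deduction: −93 days → 28 October 2005.

2005-10-28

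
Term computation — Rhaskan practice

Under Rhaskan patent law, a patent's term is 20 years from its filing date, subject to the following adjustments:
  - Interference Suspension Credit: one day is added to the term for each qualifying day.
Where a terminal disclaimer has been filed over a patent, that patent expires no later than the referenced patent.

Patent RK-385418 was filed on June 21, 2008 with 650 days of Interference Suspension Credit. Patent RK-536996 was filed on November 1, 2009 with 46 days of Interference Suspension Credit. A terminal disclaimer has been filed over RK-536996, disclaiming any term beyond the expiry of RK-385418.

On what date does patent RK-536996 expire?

Natural term of RK-536996:
  Base: filing + 20 years → 1 November 2029.
  Interference Suspension Credit: +46 days → 17 December 2029.
Expiry of referenced patent RK-385418:
  Base: filing + 20 years → 21 June 2028.
  Interference Suspension Credit: +650 days → 2 April 2030.
Terminal disclaimer: RK-536996 expires on the earlier of 17 December 2029 and 2 April 2030.

2029-12-17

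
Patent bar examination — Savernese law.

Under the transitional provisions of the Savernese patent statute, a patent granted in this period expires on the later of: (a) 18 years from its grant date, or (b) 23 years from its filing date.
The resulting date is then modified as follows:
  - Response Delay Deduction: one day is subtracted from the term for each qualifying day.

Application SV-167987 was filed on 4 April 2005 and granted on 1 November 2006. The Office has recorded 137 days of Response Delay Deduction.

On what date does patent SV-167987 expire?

November 19, 2027

(a) grant + 18 years → 1 November 2024.
(b) filing + 23 years → 4 April 2028.
Later of the two: 4 April 2028.
Response Delay Deduction: −137 days → 19 November 2027.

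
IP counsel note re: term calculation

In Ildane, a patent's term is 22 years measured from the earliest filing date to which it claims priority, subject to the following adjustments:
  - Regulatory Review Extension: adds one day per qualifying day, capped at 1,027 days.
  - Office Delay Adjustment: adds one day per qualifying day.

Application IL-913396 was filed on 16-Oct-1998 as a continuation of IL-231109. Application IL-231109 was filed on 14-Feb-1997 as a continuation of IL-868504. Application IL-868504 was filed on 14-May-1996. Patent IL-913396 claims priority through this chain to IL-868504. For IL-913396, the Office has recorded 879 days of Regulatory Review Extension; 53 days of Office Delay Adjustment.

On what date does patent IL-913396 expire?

Earliest priority filing: 14 May 1996.
Base term: 14 May 1996 + 22 years → 14 May 2018.
Regulatory Review Extension: 879 days (within the 1027-day cap) → +879 days → 9 October 2020.
Office Delay Adjustment: +53 days → 1 December 2020.

December 1, 2020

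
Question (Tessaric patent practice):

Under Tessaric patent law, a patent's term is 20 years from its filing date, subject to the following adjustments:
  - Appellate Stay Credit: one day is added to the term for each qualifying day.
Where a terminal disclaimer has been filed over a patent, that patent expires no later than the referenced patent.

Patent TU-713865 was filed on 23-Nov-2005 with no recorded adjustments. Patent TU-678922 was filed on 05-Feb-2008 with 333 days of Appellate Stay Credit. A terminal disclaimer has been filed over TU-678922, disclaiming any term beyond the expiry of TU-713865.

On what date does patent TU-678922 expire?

Natural term of TU-678922:
  Base: filing + 20 years → 5 February 2028.
  Appellate Stay Credit: +333 days → 3 January 2029.
Expiry of referenced patent TU-713865:
  Base: filing + 20 years → 23 November 2025.
Terminal disclaimer: TU-678922 expires on the earlier of 3 January 2029 and 23 November 2025.

2025-11-23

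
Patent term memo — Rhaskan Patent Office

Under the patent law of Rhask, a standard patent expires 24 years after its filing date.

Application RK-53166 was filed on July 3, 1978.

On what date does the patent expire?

Filing date + 24 years → 3 July 2002.

July 3, 2002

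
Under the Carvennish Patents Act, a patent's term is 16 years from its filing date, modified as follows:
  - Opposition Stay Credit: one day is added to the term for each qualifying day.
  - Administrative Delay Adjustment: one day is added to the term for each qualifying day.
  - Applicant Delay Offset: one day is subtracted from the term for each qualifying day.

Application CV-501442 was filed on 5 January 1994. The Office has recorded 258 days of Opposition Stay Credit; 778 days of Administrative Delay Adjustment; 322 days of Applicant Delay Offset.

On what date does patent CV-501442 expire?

December 20, 2011

Base term: filing date + 16 years → 5 January 2010.
Opposition Stay Credit: +258 days → 20 September 2010.
Administrative Delay Adjustment: +778 days → 6 November 2012.
Applicant Delay Offset: −322 days → 20 December 2011.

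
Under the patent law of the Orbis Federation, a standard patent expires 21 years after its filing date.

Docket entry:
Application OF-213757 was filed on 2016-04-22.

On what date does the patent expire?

April 22, 2037

Filing date + 21 years → 22 April 2037.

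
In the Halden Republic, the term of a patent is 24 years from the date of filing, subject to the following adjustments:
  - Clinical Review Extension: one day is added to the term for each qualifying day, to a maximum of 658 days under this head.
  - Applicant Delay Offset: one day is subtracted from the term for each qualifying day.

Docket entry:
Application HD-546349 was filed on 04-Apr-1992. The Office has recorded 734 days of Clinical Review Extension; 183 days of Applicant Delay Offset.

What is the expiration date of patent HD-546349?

July 23, 2017

Base term: filing date + 24 years → 4 April 2016.
Clinical Review Extension: 734 days claimed exceeds the 658-day cap, so +658 days → 22 January 2018.
Applicant Delay Offset: −183 days → 23 July 2017.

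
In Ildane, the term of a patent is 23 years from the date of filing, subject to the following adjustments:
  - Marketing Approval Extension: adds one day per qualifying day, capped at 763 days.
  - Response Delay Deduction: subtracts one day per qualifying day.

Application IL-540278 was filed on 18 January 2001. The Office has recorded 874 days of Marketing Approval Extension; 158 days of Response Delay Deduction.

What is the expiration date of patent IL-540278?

September 14, 2025

Base term: filing date + 23 years → 18 January 2024.
Marketing Approval Extension: 874 days claimed exceeds the 763-day cap, so +763 days → 19 February 2026.
Response Delay Deduction: −158 days → 14 September 2025.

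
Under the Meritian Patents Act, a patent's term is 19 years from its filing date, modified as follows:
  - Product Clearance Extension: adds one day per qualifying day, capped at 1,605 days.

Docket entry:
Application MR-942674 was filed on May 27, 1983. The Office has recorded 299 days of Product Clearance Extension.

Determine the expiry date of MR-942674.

March 22, 2003

Base term: filing date + 19 years → 27 May 2002.
Product Clearance Extension: 299 days (within the 1605-day cap) → +299 days → 22 March 2003.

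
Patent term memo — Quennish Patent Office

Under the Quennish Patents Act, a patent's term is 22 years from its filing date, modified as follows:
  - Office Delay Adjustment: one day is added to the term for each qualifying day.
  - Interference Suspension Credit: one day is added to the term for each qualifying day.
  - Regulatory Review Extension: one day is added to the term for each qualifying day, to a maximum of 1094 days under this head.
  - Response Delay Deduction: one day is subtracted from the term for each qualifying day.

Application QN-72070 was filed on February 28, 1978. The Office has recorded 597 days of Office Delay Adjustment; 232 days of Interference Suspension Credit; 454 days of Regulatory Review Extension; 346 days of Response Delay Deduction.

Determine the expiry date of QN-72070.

2002-09-22

Base term: filing date + 22 years → 28 February 2000.
Office Delay Adjustment: +597 days → 17 October 2001.
Interference Suspension Credit: +232 days → 6 June 2002.
Regulatory Review Extension: 454 days (within the 1094-day cap) → +454 days → 3 September 2003.
Response Delay Deduction: −346 days → 22 September 2002.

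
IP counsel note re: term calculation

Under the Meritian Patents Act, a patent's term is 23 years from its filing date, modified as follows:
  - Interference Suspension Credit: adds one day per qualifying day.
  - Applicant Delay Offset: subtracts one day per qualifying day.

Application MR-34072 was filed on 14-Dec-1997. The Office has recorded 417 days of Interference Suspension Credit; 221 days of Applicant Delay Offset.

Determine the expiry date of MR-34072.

Base term: filing date + 23 years → 14 December 2020.
Interference Suspension Credit: +417 days → 4 February 2022.
Applicant Delay Offset: −221 days → 28 June 2021.

2021-06-28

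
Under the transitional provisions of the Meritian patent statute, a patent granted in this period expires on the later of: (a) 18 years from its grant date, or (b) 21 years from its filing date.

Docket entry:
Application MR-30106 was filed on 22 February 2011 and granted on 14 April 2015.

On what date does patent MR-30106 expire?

April 14, 2033

(a) grant + 18 years → 14 April 2033.
(b) filing + 21 years → 22 February 2032.
Later of the two: 14 April 2033.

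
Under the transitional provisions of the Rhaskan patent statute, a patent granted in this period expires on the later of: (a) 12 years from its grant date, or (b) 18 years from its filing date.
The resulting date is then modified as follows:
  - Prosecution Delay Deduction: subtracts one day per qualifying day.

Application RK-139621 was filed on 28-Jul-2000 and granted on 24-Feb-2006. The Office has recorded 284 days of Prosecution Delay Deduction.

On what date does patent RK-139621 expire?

October 17, 2017

(a) grant + 12 years → 24 February 2018.
(b) filing + 18 years → 28 July 2018.
Later of the two: 28 July 2018.
Prosecution Delay Deduction: −284 days → 17 October 2017.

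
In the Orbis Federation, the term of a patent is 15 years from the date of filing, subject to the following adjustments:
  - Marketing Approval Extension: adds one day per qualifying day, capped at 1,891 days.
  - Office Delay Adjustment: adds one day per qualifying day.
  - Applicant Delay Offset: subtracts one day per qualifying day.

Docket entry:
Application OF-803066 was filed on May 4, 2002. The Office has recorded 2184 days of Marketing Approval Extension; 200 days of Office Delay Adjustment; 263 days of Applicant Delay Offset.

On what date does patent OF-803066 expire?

Base term: filing date + 15 years → 4 May 2017.
Marketing Approval Extension: 2184 days claimed exceeds the 1891-day cap, so +1891 days → 8 July 2022.
Office Delay Adjustment: +200 days → 24 January 2023.
Applicant Delay Offset: −263 days → 6 May 2022.

2022-05-06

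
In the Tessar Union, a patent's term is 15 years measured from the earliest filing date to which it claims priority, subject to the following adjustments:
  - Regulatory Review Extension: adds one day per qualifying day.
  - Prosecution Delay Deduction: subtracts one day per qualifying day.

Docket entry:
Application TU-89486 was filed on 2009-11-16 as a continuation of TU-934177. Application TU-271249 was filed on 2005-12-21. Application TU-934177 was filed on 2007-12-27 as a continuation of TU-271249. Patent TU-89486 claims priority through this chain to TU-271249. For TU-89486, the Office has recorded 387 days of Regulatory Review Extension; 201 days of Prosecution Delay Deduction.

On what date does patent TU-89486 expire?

June 25, 2021

Earliest priority filing: 21 December 2005.
Base term: 21 December 2005 + 15 years → 21 December 2020.
Regulatory Review Extension: +387 days → 12 January 2022.
Prosecution Delay Deduction: −201 days → 25 June 2021.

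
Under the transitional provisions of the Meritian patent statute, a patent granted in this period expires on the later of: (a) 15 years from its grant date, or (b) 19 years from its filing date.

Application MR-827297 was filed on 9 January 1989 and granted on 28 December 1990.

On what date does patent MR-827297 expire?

(a) grant + 15 years → 28 December 2005.
(b) filing + 19 years → 9 January 2008.
Later of the two: 9 January 2008.

January 9, 2008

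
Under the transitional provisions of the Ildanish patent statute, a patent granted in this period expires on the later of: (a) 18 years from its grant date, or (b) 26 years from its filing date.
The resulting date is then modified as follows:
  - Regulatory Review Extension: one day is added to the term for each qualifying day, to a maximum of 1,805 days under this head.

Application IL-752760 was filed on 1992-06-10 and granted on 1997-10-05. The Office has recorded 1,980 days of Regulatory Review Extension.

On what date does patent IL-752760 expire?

May 20, 2023

(a) grant + 18 years → 5 October 2015.
(b) filing + 26 years → 10 June 2018.
Later of the two: 10 June 2018.
Regulatory Review Extension: 1980 days claimed exceeds the 1805-day cap, so +1805 days → 20 May 2023.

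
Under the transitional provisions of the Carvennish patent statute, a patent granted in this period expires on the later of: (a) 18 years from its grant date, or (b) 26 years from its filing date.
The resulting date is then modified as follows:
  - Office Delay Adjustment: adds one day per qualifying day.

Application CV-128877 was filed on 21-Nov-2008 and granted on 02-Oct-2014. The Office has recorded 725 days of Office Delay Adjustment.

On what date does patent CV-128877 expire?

November 15, 2036

(a) grant + 18 years → 2 October 2032.
(b) filing + 26 years → 21 November 2034.
Later of the two: 21 November 2034.
Office Delay Adjustment: +725 days → 15 November 2036.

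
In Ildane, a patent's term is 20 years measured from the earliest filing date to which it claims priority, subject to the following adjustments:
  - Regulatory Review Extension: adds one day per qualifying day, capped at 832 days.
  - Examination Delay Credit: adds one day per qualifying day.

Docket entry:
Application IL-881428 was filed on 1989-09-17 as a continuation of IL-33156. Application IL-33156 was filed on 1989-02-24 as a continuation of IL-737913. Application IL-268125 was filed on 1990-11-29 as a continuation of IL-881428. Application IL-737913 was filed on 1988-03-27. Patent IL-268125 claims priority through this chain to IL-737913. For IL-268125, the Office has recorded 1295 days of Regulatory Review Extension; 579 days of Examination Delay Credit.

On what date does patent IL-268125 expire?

2012-02-06

Earliest priority filing: 27 March 1988.
Base term: 27 March 1988 + 20 years → 27 March 2008.
Regulatory Review Extension: 1295 days claimed exceeds the 832-day cap, so +832 days → 7 July 2010.
Examination Delay Credit: +579 days → 6 February 2012.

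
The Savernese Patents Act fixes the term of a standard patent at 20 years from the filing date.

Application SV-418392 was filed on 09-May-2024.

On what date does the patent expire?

Filing date + 20 years → 9 May 2044.

2044-05-09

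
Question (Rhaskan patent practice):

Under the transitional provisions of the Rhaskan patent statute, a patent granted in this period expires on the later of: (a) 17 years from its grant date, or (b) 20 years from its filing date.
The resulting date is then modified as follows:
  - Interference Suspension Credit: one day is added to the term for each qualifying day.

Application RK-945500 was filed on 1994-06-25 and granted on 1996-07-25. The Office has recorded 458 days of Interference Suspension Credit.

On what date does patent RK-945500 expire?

(a) grant + 17 years → 25 July 2013.
(b) filing + 20 years → 25 June 2014.
Later of the two: 25 June 2014.
Interference Suspension Credit: +458 days → 26 September 2015.

September 26, 2015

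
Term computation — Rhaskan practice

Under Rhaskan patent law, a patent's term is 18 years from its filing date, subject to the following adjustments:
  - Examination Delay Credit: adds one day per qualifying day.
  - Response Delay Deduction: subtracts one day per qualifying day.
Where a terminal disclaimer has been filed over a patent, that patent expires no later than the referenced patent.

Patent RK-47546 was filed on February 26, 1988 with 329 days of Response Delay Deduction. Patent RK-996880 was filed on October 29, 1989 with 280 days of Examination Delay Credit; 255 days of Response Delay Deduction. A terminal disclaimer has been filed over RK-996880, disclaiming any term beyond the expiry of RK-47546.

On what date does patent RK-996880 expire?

April 3, 2005

Natural term of RK-996880:
  Base: filing + 18 years → 29 October 2007.
  Examination Delay Credit: +280 days → 4 August 2008.
  Response Delay Deduction: −255 days → 23 November 2007.
Expiry of referenced patent RK-47546:
  Base: filing + 18 years → 26 February 2006.
  Response Delay Deduction: −329 days → 3 April 2005.
Terminal disclaimer: RK-996880 expires on the earlier of 23 November 2007 and 3 April 2005.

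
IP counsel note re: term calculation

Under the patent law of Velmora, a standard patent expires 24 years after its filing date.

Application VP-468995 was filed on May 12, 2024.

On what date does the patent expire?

Filing date + 24 years → 12 May 2048.

May 12, 2048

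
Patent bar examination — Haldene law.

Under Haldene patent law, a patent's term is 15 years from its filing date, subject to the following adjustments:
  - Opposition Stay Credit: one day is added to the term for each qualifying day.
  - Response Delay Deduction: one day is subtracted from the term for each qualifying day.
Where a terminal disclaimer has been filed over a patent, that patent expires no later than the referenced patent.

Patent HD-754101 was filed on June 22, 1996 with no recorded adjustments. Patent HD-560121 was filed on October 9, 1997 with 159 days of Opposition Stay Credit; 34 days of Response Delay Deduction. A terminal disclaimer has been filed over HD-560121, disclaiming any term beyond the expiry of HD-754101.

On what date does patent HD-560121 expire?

Natural term of HD-560121:
  Base: filing + 15 years → 9 October 2012.
  Opposition Stay Credit: +159 days → 17 March 2013.
  Response Delay Deduction: −34 days → 11 February 2013.
Expiry of referenced patent HD-754101:
  Base: filing + 15 years → 22 June 2011.
Terminal disclaimer: HD-560121 expires on the earlier of 11 February 2013 and 22 June 2011.

2011-06-22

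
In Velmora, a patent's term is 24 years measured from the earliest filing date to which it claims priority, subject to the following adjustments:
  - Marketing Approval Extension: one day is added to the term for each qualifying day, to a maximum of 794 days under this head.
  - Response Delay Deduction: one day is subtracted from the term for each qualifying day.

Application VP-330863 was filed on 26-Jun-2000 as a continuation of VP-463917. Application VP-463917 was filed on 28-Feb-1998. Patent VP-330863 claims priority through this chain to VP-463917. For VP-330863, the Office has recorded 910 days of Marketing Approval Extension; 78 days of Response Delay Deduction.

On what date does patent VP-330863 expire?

Earliest priority filing: 28 February 1998.
Base term: 28 February 1998 + 24 years → 28 February 2022.
Marketing Approval Extension: 910 days claimed exceeds the 794-day cap, so +794 days → 2 May 2024.
Response Delay Deduction: −78 days → 14 February 2024.

2024-02-14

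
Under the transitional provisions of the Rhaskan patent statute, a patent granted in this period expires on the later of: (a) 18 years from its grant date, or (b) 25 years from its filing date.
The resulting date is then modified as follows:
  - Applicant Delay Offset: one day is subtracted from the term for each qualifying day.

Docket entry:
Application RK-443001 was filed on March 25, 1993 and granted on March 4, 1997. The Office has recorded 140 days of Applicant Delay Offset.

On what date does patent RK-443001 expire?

2017-11-05

(a) grant + 18 years → 4 March 2015.
(b) filing + 25 years → 25 March 2018.
Later of the two: 25 March 2018.
Applicant Delay Offset: −140 days → 5 November 2017.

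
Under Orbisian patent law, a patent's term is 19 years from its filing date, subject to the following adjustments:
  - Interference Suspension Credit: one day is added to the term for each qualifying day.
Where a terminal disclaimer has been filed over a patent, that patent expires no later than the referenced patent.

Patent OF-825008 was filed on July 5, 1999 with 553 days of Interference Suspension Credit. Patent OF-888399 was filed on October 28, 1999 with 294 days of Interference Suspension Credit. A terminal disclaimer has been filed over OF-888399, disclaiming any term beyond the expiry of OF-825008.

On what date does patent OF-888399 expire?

August 18, 2019

Natural term of OF-888399:
  Base: filing + 19 years → 28 October 2018.
  Interference Suspension Credit: +294 days → 18 August 2019.
Expiry of referenced patent OF-825008:
  Base: filing + 19 years → 5 July 2018.
  Interference Suspension Credit: +553 days → 9 January 2020.
Terminal disclaimer: OF-888399 expires on the earlier of 18 August 2019 and 9 January 2020.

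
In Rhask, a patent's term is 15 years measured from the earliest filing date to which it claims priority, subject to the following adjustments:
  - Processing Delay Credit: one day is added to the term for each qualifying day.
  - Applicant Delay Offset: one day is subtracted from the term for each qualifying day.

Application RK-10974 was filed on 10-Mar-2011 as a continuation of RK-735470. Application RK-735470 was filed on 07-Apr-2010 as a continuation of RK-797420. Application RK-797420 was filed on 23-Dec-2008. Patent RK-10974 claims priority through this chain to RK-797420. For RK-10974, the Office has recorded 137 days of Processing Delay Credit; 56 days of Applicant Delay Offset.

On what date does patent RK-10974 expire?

Earliest priority filing: 23 December 2008.
Base term: 23 December 2008 + 15 years → 23 December 2023.
Processing Delay Credit: +137 days → 8 May 2024.
Applicant Delay Offset: −56 days → 13 March 2024.

March 13, 2024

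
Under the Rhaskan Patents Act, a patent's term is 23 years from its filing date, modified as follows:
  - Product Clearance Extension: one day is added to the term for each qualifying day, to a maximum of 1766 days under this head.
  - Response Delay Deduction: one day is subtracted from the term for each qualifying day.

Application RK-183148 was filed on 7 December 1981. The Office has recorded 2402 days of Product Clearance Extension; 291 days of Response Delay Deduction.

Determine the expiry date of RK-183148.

Base term: filing date + 23 years → 7 December 2004.
Product Clearance Extension: 2402 days claimed exceeds the 1766-day cap, so +1766 days → 8 October 2009.
Response Delay Deduction: −291 days → 21 December 2008.

2008-12-21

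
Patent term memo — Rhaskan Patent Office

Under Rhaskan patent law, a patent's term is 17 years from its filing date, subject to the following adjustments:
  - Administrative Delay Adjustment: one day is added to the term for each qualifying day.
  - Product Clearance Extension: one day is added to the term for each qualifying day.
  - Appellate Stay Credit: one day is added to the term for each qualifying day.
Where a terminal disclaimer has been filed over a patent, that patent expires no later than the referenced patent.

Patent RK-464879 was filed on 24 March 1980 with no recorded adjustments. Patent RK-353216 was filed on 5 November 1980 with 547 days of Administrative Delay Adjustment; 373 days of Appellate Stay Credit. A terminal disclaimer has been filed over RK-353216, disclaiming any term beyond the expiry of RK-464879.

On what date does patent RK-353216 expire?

Natural term of RK-353216:
  Base: filing + 17 years → 5 November 1997.
  Administrative Delay Adjustment: +547 days → 6 May 1999.
  Appellate Stay Credit: +373 days → 13 May 2000.
Expiry of referenced patent RK-464879:
  Base: filing + 17 years → 24 March 1997.
Terminal disclaimer: RK-353216 expires on the earlier of 13 May 2000 and 24 March 1997.

1997-03-24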